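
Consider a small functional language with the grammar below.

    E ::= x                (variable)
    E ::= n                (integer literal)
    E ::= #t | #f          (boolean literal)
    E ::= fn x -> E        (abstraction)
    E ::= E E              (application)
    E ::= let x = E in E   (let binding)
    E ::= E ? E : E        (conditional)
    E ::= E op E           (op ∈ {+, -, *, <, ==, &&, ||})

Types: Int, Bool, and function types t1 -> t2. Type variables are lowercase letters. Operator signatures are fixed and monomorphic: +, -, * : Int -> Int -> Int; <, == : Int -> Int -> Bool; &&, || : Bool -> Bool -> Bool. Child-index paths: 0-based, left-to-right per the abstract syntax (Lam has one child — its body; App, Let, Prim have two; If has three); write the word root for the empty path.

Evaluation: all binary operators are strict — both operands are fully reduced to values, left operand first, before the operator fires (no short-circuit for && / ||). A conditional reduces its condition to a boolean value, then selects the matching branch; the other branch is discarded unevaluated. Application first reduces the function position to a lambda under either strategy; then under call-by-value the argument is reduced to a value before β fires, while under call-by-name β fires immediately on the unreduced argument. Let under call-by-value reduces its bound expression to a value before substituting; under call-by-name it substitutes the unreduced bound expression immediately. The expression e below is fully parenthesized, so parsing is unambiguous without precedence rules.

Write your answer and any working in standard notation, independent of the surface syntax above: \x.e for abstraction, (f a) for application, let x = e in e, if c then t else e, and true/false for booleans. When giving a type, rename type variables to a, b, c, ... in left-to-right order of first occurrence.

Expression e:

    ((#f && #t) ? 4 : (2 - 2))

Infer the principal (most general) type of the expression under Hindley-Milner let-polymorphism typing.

Working:
  unify Bool ~ Bool
  unify Bool ~ Bool
  unify Bool ~ Bool
  unify Int ~ Int
  unify Int ~ Int
  unify Int ~ Int

Answer: Int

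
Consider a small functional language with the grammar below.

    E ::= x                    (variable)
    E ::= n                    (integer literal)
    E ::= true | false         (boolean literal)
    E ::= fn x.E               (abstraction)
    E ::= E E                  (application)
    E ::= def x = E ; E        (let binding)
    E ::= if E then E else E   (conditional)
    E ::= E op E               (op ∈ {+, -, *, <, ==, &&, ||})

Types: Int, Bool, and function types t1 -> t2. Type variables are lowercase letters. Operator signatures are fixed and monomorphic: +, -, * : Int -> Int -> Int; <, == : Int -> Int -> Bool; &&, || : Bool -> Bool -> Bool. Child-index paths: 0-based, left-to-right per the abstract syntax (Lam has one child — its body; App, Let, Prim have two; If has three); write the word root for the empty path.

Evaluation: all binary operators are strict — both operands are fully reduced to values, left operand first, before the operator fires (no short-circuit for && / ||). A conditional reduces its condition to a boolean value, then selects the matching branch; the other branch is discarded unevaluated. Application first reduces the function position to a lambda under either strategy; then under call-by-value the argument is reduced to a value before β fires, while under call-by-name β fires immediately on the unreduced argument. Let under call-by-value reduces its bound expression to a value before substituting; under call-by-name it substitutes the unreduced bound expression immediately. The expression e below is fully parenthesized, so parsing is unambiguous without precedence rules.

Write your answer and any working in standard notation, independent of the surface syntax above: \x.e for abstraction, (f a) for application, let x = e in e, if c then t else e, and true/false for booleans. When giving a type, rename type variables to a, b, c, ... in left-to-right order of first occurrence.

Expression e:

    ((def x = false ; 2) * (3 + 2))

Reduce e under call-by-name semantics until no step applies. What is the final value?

Answer: 10

Working:
step 0: ((let x = false in 2) * (3 + 2))
step 1: [let@0] (2 * (3 + 2))
step 2: [delta@1] (2 * 5)
step 3: [delta@root] 10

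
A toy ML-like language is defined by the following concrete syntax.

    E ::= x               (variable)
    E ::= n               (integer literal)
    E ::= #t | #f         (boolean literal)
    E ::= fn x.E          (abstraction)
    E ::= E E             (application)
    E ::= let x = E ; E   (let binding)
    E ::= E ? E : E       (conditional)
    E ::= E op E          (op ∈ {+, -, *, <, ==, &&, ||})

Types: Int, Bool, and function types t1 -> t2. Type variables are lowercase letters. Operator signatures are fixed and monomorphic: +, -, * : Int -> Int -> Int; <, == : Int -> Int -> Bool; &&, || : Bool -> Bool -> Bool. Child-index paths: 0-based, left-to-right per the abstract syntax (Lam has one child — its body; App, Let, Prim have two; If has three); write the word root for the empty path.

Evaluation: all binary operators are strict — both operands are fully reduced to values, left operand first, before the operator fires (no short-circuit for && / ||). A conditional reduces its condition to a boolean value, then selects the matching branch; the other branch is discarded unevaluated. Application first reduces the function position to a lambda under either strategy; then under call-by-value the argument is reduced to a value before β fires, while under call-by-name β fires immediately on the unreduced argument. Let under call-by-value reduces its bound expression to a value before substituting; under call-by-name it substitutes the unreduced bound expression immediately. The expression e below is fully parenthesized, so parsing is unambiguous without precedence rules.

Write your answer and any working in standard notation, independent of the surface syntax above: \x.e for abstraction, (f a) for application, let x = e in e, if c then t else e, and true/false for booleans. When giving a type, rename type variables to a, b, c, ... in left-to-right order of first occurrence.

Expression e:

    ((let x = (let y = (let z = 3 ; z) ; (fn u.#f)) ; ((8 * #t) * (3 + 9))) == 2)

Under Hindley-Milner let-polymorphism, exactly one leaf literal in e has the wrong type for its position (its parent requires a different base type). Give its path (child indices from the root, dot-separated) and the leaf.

Trace:
let z : Int
z : Int
let y : Int
\u._ : a -> Bool
let x : forall. a -> Bool
  unify Int ~ Int
  unify Bool ~ Int
  FAIL: mismatch Bool ~ Int

Answer: 0.1.0.1 : true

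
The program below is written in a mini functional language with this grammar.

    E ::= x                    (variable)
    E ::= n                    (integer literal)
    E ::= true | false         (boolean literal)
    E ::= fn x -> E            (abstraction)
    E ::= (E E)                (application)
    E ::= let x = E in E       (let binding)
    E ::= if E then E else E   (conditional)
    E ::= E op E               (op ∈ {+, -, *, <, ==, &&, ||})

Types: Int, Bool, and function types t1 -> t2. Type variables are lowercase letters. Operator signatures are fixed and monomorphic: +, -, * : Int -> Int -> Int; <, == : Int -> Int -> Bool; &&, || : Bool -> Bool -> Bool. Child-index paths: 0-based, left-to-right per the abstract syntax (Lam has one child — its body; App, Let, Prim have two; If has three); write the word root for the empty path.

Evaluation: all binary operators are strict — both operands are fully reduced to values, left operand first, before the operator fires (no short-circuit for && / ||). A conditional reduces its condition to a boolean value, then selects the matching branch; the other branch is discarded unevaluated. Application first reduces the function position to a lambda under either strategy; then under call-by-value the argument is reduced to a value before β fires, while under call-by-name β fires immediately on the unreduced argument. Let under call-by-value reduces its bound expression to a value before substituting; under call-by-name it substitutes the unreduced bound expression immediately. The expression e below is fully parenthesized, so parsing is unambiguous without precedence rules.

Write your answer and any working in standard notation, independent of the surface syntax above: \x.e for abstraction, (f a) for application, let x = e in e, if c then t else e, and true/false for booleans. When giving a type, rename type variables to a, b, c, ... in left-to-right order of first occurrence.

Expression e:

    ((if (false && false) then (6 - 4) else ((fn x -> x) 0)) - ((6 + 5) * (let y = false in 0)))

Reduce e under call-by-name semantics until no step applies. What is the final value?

Derivation:
step 0: ((if (false && false) then (6 - 4) else ((\x.x) 0)) - ((6 + 5) * (let y = false in 0)))
step 1: [delta@0.0] ((if false then (6 - 4) else ((\x.x) 0)) - ((6 + 5) * (let y = false in 0)))
step 2: [if@0] (((\x.x) 0) - ((6 + 5) * (let y = false in 0)))
step 3: [beta@0] (0 - ((6 + 5) * (let y = false in 0)))
step 4: [delta@1.0] (0 - (11 * (let y = false in 0)))
step 5: [let@1.1] (0 - (11 * 0))
step 6: [delta@1] (0 - 0)
step 7: [delta@root] 0

Answer: 0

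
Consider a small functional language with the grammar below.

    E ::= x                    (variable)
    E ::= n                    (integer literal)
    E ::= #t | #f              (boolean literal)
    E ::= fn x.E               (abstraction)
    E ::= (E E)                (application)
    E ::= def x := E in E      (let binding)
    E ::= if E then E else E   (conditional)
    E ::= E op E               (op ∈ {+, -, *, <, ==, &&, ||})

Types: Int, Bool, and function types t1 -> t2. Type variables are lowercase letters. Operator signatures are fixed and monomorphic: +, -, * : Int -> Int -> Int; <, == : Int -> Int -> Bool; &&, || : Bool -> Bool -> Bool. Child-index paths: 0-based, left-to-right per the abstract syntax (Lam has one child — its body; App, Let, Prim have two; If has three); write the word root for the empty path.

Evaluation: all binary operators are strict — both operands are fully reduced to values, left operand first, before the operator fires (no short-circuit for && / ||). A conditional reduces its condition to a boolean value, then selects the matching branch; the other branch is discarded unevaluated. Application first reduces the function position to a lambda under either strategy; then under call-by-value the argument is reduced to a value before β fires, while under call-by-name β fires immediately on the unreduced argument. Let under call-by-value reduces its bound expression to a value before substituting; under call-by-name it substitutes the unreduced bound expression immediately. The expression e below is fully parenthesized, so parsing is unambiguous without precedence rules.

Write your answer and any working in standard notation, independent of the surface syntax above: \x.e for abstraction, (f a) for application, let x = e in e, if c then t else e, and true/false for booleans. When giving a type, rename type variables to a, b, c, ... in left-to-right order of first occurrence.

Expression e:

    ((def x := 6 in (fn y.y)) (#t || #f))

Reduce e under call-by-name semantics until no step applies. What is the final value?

Derivation:
step 0: ((let x = 6 in (\y.y)) (true || false))
step 1: [let@0] ((\y.y) (true || false))
step 2: [beta@root] (true || false)
step 3: [delta@root] true

Answer: true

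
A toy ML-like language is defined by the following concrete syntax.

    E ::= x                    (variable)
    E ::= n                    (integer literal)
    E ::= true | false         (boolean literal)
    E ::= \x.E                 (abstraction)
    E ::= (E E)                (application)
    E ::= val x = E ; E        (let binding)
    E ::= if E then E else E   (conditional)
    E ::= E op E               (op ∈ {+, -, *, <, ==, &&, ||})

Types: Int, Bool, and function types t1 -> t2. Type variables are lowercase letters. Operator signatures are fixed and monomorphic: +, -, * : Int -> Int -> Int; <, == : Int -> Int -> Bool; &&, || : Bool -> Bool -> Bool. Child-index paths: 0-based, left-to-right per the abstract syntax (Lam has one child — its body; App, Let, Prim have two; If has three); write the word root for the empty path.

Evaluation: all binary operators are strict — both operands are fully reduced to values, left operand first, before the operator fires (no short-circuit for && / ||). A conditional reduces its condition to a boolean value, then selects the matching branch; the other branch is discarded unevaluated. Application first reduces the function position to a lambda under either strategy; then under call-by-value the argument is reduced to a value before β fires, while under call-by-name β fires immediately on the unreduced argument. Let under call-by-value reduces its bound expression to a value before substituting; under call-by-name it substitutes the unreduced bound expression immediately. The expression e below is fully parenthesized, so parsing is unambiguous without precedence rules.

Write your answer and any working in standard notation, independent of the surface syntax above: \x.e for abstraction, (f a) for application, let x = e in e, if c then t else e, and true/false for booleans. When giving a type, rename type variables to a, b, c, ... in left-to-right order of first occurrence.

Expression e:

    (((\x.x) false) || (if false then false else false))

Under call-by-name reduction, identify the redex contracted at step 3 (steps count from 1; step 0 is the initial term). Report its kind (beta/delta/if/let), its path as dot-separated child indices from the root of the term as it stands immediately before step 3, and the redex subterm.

Working:
step 0: (((\x.x) false) || (if false then false else false))
step 1: [beta@0] (false || (if false then false else false))
step 2: [if@1] (false || false)
step 3: [delta@root] false

Answer: delta at root : (false || false)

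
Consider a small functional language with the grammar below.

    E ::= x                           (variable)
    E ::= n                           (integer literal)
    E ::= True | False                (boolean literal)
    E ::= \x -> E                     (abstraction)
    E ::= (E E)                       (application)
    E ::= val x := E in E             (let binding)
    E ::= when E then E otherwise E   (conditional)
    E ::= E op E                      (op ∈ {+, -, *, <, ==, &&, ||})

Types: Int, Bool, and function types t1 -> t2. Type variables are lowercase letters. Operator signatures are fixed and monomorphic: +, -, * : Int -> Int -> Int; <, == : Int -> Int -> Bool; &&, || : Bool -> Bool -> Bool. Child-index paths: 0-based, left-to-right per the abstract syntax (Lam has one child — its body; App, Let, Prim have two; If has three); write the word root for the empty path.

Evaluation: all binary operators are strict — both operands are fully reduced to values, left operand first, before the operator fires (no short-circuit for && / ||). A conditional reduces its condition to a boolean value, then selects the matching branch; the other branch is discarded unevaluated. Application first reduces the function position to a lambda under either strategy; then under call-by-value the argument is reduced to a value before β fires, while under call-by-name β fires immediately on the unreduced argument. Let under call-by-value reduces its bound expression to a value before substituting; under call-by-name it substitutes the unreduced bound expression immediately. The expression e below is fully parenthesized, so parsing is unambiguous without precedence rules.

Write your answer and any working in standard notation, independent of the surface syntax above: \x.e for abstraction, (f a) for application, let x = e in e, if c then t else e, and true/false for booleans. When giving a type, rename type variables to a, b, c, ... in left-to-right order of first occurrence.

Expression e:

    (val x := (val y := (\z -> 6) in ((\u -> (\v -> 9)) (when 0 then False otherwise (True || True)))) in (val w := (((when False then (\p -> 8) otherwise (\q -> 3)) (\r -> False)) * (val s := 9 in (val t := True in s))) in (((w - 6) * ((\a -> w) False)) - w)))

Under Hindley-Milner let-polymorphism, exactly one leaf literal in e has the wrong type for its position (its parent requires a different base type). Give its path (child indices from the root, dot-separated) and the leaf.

Derivation:
\z._ : a -> Int
let y : forall. a -> Int
\v._ : c -> Int
\u._ : b -> c -> Int
  unify Int ~ Bool
  FAIL: mismatch Int ~ Bool

Answer: 0.1.1.0 : 0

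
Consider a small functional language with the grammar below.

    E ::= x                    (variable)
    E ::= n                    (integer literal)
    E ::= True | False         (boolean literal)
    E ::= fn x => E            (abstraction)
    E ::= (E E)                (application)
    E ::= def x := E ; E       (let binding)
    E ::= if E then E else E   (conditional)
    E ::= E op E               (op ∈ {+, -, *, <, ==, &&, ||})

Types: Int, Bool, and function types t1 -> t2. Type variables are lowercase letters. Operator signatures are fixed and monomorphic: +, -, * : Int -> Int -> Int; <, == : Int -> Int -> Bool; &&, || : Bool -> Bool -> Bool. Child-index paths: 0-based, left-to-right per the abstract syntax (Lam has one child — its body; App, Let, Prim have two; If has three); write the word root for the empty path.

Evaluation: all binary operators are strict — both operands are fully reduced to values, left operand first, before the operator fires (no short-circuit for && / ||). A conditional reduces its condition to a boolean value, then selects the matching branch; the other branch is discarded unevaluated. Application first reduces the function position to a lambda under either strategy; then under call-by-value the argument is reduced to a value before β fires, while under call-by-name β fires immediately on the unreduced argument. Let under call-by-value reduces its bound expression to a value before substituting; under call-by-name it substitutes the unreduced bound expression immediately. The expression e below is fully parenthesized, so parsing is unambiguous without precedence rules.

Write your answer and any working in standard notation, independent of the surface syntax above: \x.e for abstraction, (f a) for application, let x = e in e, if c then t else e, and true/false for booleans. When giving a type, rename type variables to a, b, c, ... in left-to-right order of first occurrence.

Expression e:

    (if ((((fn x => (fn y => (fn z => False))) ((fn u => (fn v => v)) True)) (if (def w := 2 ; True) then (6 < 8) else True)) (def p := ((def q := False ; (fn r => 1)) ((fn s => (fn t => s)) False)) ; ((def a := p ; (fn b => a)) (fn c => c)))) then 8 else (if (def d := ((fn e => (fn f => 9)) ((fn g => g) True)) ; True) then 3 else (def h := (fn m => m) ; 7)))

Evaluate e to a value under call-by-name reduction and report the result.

Trace:
step 0: (if ((((\x.(\y.(\z.false))) ((\u.(\v.v)) true)) (if (let w = 2 in true) then (6 < 8) else true)) (let p = ((let q = false in (\r.1)) ((\s.(\t.s)) false)) in ((let a = p in (\b.a)) (\c.c)))) then 8 else (if (let d = ((\e.(\f.9)) ((\g.g) true)) in true) then 3 else (let h = (\m.m) in 7)))
step 1: [beta@0.0.0] (if (((\y.(\z.false)) (if (let w = 2 in true) then (6 < 8) else true)) (let p = ((let q = false in (\r.1)) ((\s.(\t.s)) false)) in ((let a = p in (\b.a)) (\c.c)))) then 8 else (if (let d = ((\e.(\f.9)) ((\g.g) true)) in true) then 3 else (let h = (\m.m) in 7)))
step 2: [beta@0.0] (if ((\z.false) (let p = ((let q = false in (\r.1)) ((\s.(\t.s)) false)) in ((let a = p in (\b.a)) (\c.c)))) then 8 else (if (let d = ((\e.(\f.9)) ((\g.g) true)) in true) then 3 else (let h = (\m.m) in 7)))
step 3: [beta@0] (if false then 8 else (if (let d = ((\e.(\f.9)) ((\g.g) true)) in true) then 3 else (let h = (\m.m) in 7)))
step 4: [if@root] (if (let d = ((\e.(\f.9)) ((\g.g) true)) in true) then 3 else (let h = (\m.m) in 7))
step 5: [let@0] (if true then 3 else (let h = (\m.m) in 7))
step 6: [if@root] 3

Answer: 3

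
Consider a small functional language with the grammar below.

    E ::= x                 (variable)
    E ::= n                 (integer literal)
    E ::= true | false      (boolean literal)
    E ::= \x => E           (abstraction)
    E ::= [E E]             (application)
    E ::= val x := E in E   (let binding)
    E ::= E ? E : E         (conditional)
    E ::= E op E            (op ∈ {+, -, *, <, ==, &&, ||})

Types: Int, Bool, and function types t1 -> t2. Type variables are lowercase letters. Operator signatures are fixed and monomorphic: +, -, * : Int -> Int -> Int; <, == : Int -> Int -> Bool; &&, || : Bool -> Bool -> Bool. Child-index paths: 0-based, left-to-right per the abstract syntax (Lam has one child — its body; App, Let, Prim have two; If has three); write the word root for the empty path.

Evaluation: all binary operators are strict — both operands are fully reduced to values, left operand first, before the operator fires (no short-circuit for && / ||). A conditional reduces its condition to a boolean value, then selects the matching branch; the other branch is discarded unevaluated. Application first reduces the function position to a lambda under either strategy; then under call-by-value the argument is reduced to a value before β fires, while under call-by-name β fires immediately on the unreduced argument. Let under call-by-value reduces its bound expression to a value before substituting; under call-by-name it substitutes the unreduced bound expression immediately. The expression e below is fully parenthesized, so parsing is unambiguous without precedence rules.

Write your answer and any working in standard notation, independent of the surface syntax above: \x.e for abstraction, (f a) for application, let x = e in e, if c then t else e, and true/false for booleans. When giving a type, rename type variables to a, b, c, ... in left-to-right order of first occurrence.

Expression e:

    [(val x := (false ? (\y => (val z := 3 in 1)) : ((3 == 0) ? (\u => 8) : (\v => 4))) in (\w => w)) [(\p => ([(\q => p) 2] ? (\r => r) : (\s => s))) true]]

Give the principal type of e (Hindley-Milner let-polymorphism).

Answer: a -> a

Derivation:
  unify Bool ~ Bool
let z : Int
\y._ : a -> Int
  unify Int ~ Int
  unify Int ~ Int
  unify Bool ~ Bool
\u._ : b -> Int
\v._ : c -> Int
  unify b -> Int ~ c -> Int
  unify b ~ c
  unify Int ~ Int
  unify a -> Int ~ c -> Int
  unify a ~ c
  unify Int ~ Int
let x : forall. c -> Int
w : d
\w._ : d -> d
p : e
\q._ : f -> e
  unify f -> e ~ Int -> g
  unify f ~ Int
  unify e ~ g
_ _ : g
  unify g ~ Bool
r : h
\r._ : h -> h
s : i
\s._ : i -> i
  unify h -> h ~ i -> i
  unify h ~ i
  unify i ~ i
\p._ : Bool -> i -> i
  unify Bool -> i -> i ~ Bool -> j
  unify Bool ~ Bool
  unify i -> i ~ j
_ _ : i -> i
  unify d -> d ~ (i -> i) -> k
  unify d ~ i -> i
  unify i -> i ~ k
_ _ : i -> i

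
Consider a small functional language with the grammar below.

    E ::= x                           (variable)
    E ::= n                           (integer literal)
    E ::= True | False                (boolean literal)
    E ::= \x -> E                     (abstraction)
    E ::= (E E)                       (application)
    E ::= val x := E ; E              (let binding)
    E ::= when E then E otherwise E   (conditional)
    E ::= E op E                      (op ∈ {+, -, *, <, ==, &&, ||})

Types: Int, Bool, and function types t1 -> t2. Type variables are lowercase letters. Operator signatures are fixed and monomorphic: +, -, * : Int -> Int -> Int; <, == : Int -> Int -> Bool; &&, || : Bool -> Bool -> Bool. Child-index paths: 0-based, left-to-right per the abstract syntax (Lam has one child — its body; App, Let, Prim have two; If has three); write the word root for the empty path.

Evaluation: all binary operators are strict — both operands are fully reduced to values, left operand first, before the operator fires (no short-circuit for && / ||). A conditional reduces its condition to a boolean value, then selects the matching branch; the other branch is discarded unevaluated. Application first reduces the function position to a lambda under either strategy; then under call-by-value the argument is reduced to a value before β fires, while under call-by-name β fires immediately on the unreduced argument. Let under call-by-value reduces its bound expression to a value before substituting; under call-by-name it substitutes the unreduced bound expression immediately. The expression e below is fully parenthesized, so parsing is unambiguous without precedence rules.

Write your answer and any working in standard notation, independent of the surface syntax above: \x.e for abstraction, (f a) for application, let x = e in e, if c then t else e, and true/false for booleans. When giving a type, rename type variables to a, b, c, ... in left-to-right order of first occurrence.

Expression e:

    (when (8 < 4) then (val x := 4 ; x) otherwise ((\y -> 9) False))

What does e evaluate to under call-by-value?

Trace:
step 0: (if (8 < 4) then (let x = 4 in x) else ((\y.9) false))
step 1: [delta@0] (if false then (let x = 4 in x) else ((\y.9) false))
step 2: [if@root] ((\y.9) false)
step 3: [beta@root] 9

Answer: 9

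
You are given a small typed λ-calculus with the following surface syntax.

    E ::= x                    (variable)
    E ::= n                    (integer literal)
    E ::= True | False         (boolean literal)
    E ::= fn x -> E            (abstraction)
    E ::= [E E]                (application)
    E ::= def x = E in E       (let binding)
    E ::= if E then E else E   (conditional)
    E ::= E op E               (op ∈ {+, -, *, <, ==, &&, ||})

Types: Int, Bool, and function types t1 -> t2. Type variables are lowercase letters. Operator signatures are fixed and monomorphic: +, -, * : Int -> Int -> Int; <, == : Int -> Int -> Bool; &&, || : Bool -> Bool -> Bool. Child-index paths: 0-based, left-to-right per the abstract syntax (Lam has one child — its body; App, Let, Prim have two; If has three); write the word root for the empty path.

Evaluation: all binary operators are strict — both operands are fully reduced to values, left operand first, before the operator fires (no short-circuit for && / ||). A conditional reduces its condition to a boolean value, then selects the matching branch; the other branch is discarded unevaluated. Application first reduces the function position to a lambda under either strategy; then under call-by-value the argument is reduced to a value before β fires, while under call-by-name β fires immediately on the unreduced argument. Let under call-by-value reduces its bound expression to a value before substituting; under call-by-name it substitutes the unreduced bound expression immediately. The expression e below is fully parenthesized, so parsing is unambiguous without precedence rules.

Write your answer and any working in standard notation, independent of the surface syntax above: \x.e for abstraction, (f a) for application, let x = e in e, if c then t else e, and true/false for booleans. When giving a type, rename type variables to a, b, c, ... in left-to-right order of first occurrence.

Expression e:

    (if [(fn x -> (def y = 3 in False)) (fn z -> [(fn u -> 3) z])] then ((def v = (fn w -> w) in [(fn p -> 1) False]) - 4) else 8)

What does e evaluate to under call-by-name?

Answer: 8

Trace:
step 0: (if ((\x.(let y = 3 in false)) (\z.((\u.3) z))) then ((let v = (\w.w) in ((\p.1) false)) - 4) else 8)
step 1: [beta@0] (if (let y = 3 in false) then ((let v = (\w.w) in ((\p.1) false)) - 4) else 8)
step 2: [let@0] (if false then ((let v = (\w.w) in ((\p.1) false)) - 4) else 8)
step 3: [if@root] 8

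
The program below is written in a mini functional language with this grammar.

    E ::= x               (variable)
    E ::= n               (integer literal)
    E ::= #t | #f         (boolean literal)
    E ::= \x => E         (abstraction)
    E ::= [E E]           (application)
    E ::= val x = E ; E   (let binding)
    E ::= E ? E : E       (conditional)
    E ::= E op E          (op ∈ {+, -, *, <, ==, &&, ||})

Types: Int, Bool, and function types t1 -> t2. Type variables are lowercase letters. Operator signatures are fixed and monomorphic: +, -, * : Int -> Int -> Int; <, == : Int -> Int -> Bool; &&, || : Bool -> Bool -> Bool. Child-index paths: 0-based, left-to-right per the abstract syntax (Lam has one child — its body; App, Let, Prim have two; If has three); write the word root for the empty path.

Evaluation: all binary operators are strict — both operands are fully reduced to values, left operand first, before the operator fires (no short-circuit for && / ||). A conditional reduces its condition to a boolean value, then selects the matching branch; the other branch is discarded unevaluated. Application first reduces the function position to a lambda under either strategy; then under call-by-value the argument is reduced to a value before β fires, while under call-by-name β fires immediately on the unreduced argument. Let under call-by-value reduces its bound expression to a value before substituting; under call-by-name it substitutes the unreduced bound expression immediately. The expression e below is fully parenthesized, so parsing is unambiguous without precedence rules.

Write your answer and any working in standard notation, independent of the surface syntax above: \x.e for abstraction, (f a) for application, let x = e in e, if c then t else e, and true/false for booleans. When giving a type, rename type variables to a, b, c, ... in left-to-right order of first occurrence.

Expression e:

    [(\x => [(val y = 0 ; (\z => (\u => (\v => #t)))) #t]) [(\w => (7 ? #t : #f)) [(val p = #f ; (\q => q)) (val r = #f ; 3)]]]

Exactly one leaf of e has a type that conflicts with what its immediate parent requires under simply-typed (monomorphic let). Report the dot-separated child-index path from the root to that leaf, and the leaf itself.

Working:
let y : Int
\v._ : d -> Bool
\u._ : c -> d -> Bool
\z._ : b -> c -> d -> Bool
  unify b -> c -> d -> Bool ~ Bool -> e
  unify b ~ Bool
  unify c -> d -> Bool ~ e
_ _ : c -> d -> Bool
\x._ : a -> c -> d -> Bool
  unify Int ~ Bool
  FAIL: mismatch Int ~ Bool

Answer: 1.0.0.0 : 7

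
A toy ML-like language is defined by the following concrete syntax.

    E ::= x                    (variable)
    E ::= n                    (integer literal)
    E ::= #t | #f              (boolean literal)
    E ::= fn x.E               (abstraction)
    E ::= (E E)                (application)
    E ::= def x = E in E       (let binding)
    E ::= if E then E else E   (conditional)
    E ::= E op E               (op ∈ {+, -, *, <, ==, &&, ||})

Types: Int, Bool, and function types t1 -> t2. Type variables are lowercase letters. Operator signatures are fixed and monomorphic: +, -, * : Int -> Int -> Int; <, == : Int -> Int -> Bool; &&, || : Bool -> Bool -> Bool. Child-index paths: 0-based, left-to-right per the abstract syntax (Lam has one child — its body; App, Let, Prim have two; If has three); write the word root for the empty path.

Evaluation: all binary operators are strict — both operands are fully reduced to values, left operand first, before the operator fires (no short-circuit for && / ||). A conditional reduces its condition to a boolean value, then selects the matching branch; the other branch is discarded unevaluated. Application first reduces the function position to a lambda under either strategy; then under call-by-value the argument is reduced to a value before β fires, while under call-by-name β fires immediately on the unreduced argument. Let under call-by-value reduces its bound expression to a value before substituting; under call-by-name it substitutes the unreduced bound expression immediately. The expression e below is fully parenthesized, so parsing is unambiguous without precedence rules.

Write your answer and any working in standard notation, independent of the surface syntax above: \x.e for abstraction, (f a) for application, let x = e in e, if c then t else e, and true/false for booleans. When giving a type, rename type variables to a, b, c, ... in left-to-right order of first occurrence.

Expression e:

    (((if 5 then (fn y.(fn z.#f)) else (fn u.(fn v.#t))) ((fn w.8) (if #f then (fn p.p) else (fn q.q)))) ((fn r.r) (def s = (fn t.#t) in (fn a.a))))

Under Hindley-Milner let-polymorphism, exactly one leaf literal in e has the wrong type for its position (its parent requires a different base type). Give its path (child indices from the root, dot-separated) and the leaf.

Trace:
  unify Int ~ Bool
  FAIL: mismatch Int ~ Bool

Answer: 0.0.0 : 5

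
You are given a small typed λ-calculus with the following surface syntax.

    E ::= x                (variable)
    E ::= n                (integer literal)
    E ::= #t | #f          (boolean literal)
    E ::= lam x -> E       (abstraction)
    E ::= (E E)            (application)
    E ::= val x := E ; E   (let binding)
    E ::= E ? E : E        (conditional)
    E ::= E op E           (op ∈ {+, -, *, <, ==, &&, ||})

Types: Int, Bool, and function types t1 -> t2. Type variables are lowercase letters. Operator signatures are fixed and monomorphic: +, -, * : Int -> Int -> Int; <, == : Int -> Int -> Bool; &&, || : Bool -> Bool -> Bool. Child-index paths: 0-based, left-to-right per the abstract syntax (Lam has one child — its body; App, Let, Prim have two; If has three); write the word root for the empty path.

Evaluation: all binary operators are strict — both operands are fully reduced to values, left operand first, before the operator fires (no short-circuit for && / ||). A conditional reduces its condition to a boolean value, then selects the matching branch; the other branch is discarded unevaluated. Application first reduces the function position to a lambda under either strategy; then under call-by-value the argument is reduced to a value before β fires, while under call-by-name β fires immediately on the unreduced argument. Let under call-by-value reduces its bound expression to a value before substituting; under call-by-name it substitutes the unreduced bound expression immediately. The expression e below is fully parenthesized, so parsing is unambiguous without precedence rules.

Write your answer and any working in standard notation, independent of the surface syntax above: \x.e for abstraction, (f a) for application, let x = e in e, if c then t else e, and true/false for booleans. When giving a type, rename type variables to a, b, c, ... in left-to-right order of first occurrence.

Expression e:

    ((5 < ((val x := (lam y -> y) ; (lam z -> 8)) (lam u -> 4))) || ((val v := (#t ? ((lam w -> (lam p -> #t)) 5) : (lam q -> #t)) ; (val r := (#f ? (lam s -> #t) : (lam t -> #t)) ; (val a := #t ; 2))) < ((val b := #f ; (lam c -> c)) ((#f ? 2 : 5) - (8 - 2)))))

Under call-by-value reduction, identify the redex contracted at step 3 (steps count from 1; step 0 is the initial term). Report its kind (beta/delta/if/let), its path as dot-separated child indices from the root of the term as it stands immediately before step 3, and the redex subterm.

Working:
step 0: ((5 < ((let x = (\y.y) in (\z.8)) (\u.4))) || ((let v = (if true then ((\w.(\p.true)) 5) else (\q.true)) in (let r = (if false then (\s.true) else (\t.true)) in (let a = true in 2))) < ((let b = false in (\c.c)) ((if false then 2 else 5) - (8 - 2)))))
step 1: [let@0.1.0] ((5 < ((\z.8) (\u.4))) || ((let v = (if true then ((\w.(\p.true)) 5) else (\q.true)) in (let r = (if false then (\s.true) else (\t.true)) in (let a = true in 2))) < ((let b = false in (\c.c)) ((if false then 2 else 5) - (8 - 2)))))
step 2: [beta@0.1] ((5 < 8) || ((let v = (if true then ((\w.(\p.true)) 5) else (\q.true)) in (let r = (if false then (\s.true) else (\t.true)) in (let a = true in 2))) < ((let b = false in (\c.c)) ((if false then 2 else 5) - (8 - 2)))))
step 3: [delta@0] (true || ((let v = (if true then ((\w.(\p.true)) 5) else (\q.true)) in (let r = (if false then (\s.true) else (\t.true)) in (let a = true in 2))) < ((let b = false in (\c.c)) ((if false then 2 else 5) - (8 - 2)))))

Answer: delta at 0 : (5 < 8)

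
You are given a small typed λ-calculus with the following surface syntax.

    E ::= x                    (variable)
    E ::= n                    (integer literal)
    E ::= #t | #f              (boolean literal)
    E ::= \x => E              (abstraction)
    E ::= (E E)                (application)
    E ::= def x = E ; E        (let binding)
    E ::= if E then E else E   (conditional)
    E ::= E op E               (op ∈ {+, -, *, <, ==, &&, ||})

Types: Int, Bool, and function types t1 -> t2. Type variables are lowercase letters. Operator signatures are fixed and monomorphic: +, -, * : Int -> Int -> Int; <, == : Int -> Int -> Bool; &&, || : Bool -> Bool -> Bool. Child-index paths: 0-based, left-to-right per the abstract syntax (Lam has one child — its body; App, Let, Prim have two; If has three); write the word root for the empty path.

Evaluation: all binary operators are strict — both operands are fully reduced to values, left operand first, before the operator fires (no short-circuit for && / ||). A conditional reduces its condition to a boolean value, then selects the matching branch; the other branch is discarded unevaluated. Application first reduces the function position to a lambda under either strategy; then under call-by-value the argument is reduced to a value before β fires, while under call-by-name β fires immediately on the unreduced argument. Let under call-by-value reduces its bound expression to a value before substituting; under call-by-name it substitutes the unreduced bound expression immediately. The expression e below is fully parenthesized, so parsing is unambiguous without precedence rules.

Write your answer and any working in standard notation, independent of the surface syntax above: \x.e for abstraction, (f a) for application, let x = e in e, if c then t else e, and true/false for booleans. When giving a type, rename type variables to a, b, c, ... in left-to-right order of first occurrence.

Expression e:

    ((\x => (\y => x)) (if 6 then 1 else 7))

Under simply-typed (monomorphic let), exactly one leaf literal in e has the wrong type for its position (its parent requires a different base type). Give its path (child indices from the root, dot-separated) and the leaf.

Answer: 1.0 : 6

Trace:
x : a
\y._ : b -> a
\x._ : a -> b -> a
  unify Int ~ Bool
  FAIL: mismatch Int ~ Bool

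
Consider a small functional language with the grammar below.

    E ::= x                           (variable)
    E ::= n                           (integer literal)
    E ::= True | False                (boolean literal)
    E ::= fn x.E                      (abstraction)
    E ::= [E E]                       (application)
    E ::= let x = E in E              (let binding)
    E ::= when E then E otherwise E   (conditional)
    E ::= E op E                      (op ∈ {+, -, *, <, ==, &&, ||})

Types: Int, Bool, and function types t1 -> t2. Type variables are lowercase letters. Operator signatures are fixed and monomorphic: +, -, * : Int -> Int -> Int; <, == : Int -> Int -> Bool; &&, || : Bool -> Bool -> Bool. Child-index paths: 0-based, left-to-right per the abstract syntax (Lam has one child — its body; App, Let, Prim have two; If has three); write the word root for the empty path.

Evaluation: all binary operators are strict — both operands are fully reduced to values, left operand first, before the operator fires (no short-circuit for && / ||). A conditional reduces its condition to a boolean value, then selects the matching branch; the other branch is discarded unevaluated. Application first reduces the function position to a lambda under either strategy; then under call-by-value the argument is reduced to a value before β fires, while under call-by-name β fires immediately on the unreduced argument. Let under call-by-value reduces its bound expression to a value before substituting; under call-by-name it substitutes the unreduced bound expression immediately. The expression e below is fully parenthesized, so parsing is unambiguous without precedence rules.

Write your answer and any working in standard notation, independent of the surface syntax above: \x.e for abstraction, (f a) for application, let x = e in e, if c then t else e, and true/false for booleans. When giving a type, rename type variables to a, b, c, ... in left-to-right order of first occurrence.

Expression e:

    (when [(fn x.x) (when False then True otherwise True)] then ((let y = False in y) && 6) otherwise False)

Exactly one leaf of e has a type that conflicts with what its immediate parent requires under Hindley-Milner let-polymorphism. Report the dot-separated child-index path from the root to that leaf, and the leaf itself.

Derivation:
x : a
\x._ : a -> a
  unify Bool ~ Bool
  unify Bool ~ Bool
  unify a -> a ~ Bool -> b
  unify a ~ Bool
  unify Bool ~ b
_ _ : Bool
  unify Bool ~ Bool
let y : Bool
y : Bool
  unify Bool ~ Bool
  unify Int ~ Bool
  FAIL: mismatch Int ~ Bool

Answer: 1.1 : 6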